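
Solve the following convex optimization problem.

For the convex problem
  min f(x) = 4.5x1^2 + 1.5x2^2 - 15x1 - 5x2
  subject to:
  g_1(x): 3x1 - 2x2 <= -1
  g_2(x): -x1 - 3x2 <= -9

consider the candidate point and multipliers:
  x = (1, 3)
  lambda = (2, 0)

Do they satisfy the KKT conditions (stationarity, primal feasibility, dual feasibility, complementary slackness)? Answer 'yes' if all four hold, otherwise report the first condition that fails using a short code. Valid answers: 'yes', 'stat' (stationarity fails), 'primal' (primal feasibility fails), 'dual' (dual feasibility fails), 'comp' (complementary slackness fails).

Gradient of f: grad f(x) = Q x + c = (-6, 4)
Constraint values g_i(x) = a_i^T x - b_i:
  g_1((1, 3)) = -2
  g_2((1, 3)) = -1
Stationarity residual: grad f(x) + sum_i lambda_i a_i = (0, 0)
  -> stationarity OK
Primal feasibility (all g_i <= 0): OK
Dual feasibility (all lambda_i >= 0): OK
Complementary slackness (lambda_i * g_i(x) = 0 for all i): FAILS

Verdict: the first failing condition is complementary_slackness -> comp.

comp


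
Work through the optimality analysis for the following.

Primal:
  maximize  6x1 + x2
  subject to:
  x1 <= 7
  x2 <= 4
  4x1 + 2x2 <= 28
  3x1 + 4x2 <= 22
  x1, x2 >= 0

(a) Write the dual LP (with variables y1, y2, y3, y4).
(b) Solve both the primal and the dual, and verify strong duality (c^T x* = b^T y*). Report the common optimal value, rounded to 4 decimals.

The standard primal-dual pair for 'max c^T x s.t. A x <= b, x >= 0' is:
  Dual:  min b^T y  s.t.  A^T y >= c,  y >= 0.

So the dual LP is:
  minimize  7y1 + 4y2 + 28y3 + 22y4
  subject to:
    y1 + 4y3 + 3y4 >= 6
    y2 + 2y3 + 4y4 >= 1
    y1, y2, y3, y4 >= 0

Solving the primal: x* = (7, 0).
  primal value c^T x* = 42.
Solving the dual: y* = (0, 0, 1.5, 0).
  dual value b^T y* = 42.
Strong duality: c^T x* = b^T y*. Confirmed.

42


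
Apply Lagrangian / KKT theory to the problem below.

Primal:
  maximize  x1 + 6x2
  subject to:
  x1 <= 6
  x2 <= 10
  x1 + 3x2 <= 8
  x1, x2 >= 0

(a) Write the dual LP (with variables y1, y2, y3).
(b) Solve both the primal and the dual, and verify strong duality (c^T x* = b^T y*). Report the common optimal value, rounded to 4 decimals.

The standard primal-dual pair for 'max c^T x s.t. A x <= b, x >= 0' is:
  Dual:  min b^T y  s.t.  A^T y >= c,  y >= 0.

So the dual LP is:
  minimize  6y1 + 10y2 + 8y3
  subject to:
    y1 + y3 >= 1
    y2 + 3y3 >= 6
    y1, y2, y3 >= 0

Solving the primal: x* = (0, 2.6667).
  primal value c^T x* = 16.
Solving the dual: y* = (0, 0, 2).
  dual value b^T y* = 16.
Strong duality: c^T x* = b^T y*. Confirmed.

16


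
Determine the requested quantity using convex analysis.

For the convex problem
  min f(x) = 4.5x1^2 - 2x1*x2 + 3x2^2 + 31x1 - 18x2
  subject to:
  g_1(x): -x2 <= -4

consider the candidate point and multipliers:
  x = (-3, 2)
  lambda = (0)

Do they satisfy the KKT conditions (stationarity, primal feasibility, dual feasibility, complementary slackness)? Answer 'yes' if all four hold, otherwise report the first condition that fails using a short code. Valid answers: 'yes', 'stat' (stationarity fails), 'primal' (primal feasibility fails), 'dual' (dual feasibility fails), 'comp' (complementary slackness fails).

Gradient of f: grad f(x) = Q x + c = (0, 0)
Constraint values g_i(x) = a_i^T x - b_i:
  g_1((-3, 2)) = 2
Stationarity residual: grad f(x) + sum_i lambda_i a_i = (0, 0)
  -> stationarity OK
Primal feasibility (all g_i <= 0): FAILS
Dual feasibility (all lambda_i >= 0): OK
Complementary slackness (lambda_i * g_i(x) = 0 for all i): OK

Verdict: the first failing condition is primal_feasibility -> primal.

primal


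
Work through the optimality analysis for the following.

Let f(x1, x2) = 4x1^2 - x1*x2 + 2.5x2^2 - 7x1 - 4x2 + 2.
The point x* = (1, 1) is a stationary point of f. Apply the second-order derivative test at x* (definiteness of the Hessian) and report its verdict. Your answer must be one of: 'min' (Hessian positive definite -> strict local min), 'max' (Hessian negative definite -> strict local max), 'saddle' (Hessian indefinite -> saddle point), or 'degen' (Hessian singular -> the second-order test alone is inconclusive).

Compute the Hessian H = grad^2 f:
  H = [[8, -1], [-1, 5]]
Verify stationarity: grad f(x*) = H x* + g = (0, 0).
Eigenvalues of H: 4.6972, 8.3028.
Both eigenvalues > 0, so H is positive definite -> x* is a strict local min.

min


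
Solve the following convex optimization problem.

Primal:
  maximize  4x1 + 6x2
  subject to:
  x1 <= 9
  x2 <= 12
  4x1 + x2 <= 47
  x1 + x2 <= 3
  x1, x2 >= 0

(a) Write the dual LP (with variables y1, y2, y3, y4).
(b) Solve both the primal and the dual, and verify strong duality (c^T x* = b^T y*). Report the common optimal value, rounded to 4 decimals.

The standard primal-dual pair for 'max c^T x s.t. A x <= b, x >= 0' is:
  Dual:  min b^T y  s.t.  A^T y >= c,  y >= 0.

So the dual LP is:
  minimize  9y1 + 12y2 + 47y3 + 3y4
  subject to:
    y1 + 4y3 + y4 >= 4
    y2 + y3 + y4 >= 6
    y1, y2, y3, y4 >= 0

Solving the primal: x* = (0, 3).
  primal value c^T x* = 18.
Solving the dual: y* = (0, 0, 0, 6).
  dual value b^T y* = 18.
Strong duality: c^T x* = b^T y*. Confirmed.

18


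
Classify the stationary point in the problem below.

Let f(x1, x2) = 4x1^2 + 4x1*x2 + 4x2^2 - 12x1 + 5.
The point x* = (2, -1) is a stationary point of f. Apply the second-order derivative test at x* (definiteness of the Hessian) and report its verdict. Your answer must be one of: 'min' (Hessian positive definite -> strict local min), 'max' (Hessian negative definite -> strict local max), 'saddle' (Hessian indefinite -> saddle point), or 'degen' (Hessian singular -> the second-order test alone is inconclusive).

Compute the Hessian H = grad^2 f:
  H = [[8, 4], [4, 8]]
Verify stationarity: grad f(x*) = H x* + g = (0, 0).
Eigenvalues of H: 4, 12.
Both eigenvalues > 0, so H is positive definite -> x* is a strict local min.

min


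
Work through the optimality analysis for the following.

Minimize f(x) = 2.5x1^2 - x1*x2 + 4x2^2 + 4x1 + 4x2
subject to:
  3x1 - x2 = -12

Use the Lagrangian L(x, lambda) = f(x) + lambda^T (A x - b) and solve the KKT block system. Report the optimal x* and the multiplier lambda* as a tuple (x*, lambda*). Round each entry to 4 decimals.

Form the Lagrangian:
  L(x, lambda) = (1/2) x^T Q x + c^T x + lambda^T (A x - b)
Stationarity (grad_x L = 0): Q x + c + A^T lambda = 0.
Primal feasibility: A x = b.

This gives the KKT block system:
  [ Q   A^T ] [ x     ]   [-c ]
  [ A    0  ] [ lambda ] = [ b ]

Solving the linear system:
  x*      = (-4.1127, -0.338)
  lambda* = (5.4085)
  f(x*)   = 23.5493

x* = (-4.1127, -0.338), lambda* = (5.4085)


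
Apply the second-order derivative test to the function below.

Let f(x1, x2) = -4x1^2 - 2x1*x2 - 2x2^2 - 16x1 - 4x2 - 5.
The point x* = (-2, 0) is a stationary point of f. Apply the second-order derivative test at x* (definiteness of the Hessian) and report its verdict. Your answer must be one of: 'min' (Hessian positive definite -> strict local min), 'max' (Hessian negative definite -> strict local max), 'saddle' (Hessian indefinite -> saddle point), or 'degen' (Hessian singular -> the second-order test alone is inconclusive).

Compute the Hessian H = grad^2 f:
  H = [[-8, -2], [-2, -4]]
Verify stationarity: grad f(x*) = H x* + g = (0, 0).
Eigenvalues of H: -8.8284, -3.1716.
Both eigenvalues < 0, so H is negative definite -> x* is a strict local max.

max


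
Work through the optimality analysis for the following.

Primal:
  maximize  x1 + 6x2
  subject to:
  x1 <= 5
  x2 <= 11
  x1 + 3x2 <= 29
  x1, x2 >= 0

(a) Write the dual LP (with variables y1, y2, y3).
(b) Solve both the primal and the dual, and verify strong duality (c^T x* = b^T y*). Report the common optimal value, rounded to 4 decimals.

The standard primal-dual pair for 'max c^T x s.t. A x <= b, x >= 0' is:
  Dual:  min b^T y  s.t.  A^T y >= c,  y >= 0.

So the dual LP is:
  minimize  5y1 + 11y2 + 29y3
  subject to:
    y1 + y3 >= 1
    y2 + 3y3 >= 6
    y1, y2, y3 >= 0

Solving the primal: x* = (0, 9.6667).
  primal value c^T x* = 58.
Solving the dual: y* = (0, 0, 2).
  dual value b^T y* = 58.
Strong duality: c^T x* = b^T y*. Confirmed.

58


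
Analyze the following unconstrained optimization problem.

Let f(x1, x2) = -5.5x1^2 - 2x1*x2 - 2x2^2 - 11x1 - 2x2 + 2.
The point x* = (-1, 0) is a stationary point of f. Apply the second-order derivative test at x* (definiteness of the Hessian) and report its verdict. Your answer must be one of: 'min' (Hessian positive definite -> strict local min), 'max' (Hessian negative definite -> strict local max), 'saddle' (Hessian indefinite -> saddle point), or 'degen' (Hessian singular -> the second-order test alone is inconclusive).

Compute the Hessian H = grad^2 f:
  H = [[-11, -2], [-2, -4]]
Verify stationarity: grad f(x*) = H x* + g = (0, 0).
Eigenvalues of H: -11.5311, -3.4689.
Both eigenvalues < 0, so H is negative definite -> x* is a strict local max.

max


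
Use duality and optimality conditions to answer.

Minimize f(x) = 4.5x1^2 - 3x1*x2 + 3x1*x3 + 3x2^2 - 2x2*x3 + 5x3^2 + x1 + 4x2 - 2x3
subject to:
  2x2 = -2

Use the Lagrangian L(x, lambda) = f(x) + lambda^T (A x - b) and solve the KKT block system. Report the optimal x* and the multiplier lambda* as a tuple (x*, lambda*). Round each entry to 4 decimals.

Form the Lagrangian:
  L(x, lambda) = (1/2) x^T Q x + c^T x + lambda^T (A x - b)
Stationarity (grad_x L = 0): Q x + c + A^T lambda = 0.
Primal feasibility: A x = b.

This gives the KKT block system:
  [ Q   A^T ] [ x     ]   [-c ]
  [ A    0  ] [ lambda ] = [ b ]

Solving the linear system:
  x*      = (-0.4938, -1, 0.1481)
  lambda* = (0.4074)
  f(x*)   = -1.9877

x* = (-0.4938, -1, 0.1481), lambda* = (0.4074)


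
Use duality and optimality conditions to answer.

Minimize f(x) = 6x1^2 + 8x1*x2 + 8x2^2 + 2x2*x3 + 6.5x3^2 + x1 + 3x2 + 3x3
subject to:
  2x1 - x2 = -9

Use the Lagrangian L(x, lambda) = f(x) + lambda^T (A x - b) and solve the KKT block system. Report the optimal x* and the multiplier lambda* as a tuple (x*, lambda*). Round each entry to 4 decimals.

Form the Lagrangian:
  L(x, lambda) = (1/2) x^T Q x + c^T x + lambda^T (A x - b)
Stationarity (grad_x L = 0): Q x + c + A^T lambda = 0.
Primal feasibility: A x = b.

This gives the KKT block system:
  [ Q   A^T ] [ x     ]   [-c ]
  [ A    0  ] [ lambda ] = [ b ]

Solving the linear system:
  x*      = (-3.3768, 2.2464, -0.5764)
  lambda* = (10.7752)
  f(x*)   = 49.3051

x* = (-3.3768, 2.2464, -0.5764), lambda* = (10.7752)


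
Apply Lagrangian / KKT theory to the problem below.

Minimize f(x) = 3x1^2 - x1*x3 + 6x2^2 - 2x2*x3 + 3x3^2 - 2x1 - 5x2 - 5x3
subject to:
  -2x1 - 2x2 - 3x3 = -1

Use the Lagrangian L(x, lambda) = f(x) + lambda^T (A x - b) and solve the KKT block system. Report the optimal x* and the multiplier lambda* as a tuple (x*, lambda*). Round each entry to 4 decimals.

Form the Lagrangian:
  L(x, lambda) = (1/2) x^T Q x + c^T x + lambda^T (A x - b)
Stationarity (grad_x L = 0): Q x + c + A^T lambda = 0.
Primal feasibility: A x = b.

This gives the KKT block system:
  [ Q   A^T ] [ x     ]   [-c ]
  [ A    0  ] [ lambda ] = [ b ]

Solving the linear system:
  x*      = (-0.0748, 0.2317, 0.2287)
  lambda* = (-1.3387)
  f(x*)   = -1.7456

x* = (-0.0748, 0.2317, 0.2287), lambda* = (-1.3387)


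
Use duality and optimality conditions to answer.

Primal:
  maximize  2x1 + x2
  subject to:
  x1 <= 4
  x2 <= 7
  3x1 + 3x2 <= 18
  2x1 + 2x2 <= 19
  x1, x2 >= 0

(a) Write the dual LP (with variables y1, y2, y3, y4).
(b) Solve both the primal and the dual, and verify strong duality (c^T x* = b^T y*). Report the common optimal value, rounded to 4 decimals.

The standard primal-dual pair for 'max c^T x s.t. A x <= b, x >= 0' is:
  Dual:  min b^T y  s.t.  A^T y >= c,  y >= 0.

So the dual LP is:
  minimize  4y1 + 7y2 + 18y3 + 19y4
  subject to:
    y1 + 3y3 + 2y4 >= 2
    y2 + 3y3 + 2y4 >= 1
    y1, y2, y3, y4 >= 0

Solving the primal: x* = (4, 2).
  primal value c^T x* = 10.
Solving the dual: y* = (1, 0, 0.3333, 0).
  dual value b^T y* = 10.
Strong duality: c^T x* = b^T y*. Confirmed.

10


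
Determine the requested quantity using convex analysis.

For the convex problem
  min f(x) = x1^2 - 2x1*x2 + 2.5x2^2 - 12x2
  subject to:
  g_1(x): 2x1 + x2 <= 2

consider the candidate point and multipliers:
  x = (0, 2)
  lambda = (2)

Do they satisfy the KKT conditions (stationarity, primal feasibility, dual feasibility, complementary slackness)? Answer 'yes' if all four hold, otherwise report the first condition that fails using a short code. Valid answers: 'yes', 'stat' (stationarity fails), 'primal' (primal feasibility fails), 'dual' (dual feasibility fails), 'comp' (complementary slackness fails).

Gradient of f: grad f(x) = Q x + c = (-4, -2)
Constraint values g_i(x) = a_i^T x - b_i:
  g_1((0, 2)) = 0
Stationarity residual: grad f(x) + sum_i lambda_i a_i = (0, 0)
  -> stationarity OK
Primal feasibility (all g_i <= 0): OK
Dual feasibility (all lambda_i >= 0): OK
Complementary slackness (lambda_i * g_i(x) = 0 for all i): OK

Verdict: yes, KKT holds.

yes


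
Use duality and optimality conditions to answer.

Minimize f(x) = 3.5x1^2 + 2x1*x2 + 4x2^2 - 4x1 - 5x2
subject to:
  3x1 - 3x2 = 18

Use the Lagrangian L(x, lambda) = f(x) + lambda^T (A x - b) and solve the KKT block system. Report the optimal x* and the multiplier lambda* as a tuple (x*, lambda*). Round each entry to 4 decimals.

Form the Lagrangian:
  L(x, lambda) = (1/2) x^T Q x + c^T x + lambda^T (A x - b)
Stationarity (grad_x L = 0): Q x + c + A^T lambda = 0.
Primal feasibility: A x = b.

This gives the KKT block system:
  [ Q   A^T ] [ x     ]   [-c ]
  [ A    0  ] [ lambda ] = [ b ]

Solving the linear system:
  x*      = (3.6316, -2.3684)
  lambda* = (-5.5614)
  f(x*)   = 48.7105

x* = (3.6316, -2.3684), lambda* = (-5.5614)


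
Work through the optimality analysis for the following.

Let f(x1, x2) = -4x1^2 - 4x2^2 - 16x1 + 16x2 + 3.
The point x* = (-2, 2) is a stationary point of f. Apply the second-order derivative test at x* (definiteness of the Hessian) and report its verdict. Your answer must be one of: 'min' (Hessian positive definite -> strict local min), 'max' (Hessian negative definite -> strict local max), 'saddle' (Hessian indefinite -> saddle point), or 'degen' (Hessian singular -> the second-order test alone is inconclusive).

Compute the Hessian H = grad^2 f:
  H = [[-8, 0], [0, -8]]
Verify stationarity: grad f(x*) = H x* + g = (0, 0).
Eigenvalues of H: -8, -8.
Both eigenvalues < 0, so H is negative definite -> x* is a strict local max.

max


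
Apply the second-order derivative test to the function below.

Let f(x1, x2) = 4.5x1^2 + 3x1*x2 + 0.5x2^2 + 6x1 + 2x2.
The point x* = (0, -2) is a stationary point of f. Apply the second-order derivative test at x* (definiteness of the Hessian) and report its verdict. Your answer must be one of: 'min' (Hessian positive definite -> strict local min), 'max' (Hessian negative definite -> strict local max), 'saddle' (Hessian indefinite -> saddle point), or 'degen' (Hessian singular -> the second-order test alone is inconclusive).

Compute the Hessian H = grad^2 f:
  H = [[9, 3], [3, 1]]
Verify stationarity: grad f(x*) = H x* + g = (0, 0).
Eigenvalues of H: 0, 10.
H has a zero eigenvalue (singular; positive semidefinite but not definite), so H is neither positive definite, negative definite, nor indefinite. The second-order test alone is inconclusive -> degen.
(Indeed, f is constant along the null direction of H through x*, so x* is not a strict local extremum.)

degen


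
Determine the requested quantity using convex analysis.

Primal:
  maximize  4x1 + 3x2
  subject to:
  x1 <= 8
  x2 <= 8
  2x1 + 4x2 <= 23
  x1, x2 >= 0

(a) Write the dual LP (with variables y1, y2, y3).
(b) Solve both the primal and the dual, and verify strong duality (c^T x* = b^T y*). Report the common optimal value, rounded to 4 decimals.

The standard primal-dual pair for 'max c^T x s.t. A x <= b, x >= 0' is:
  Dual:  min b^T y  s.t.  A^T y >= c,  y >= 0.

So the dual LP is:
  minimize  8y1 + 8y2 + 23y3
  subject to:
    y1 + 2y3 >= 4
    y2 + 4y3 >= 3
    y1, y2, y3 >= 0

Solving the primal: x* = (8, 1.75).
  primal value c^T x* = 37.25.
Solving the dual: y* = (2.5, 0, 0.75).
  dual value b^T y* = 37.25.
Strong duality: c^T x* = b^T y*. Confirmed.

37.25


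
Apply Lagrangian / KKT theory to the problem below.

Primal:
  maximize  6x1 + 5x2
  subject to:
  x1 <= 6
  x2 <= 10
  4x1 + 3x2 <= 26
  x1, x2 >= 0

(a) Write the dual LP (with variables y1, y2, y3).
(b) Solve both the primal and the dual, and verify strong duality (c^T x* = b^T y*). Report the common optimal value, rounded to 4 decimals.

The standard primal-dual pair for 'max c^T x s.t. A x <= b, x >= 0' is:
  Dual:  min b^T y  s.t.  A^T y >= c,  y >= 0.

So the dual LP is:
  minimize  6y1 + 10y2 + 26y3
  subject to:
    y1 + 4y3 >= 6
    y2 + 3y3 >= 5
    y1, y2, y3 >= 0

Solving the primal: x* = (0, 8.6667).
  primal value c^T x* = 43.3333.
Solving the dual: y* = (0, 0, 1.6667).
  dual value b^T y* = 43.3333.
Strong duality: c^T x* = b^T y*. Confirmed.

43.3333


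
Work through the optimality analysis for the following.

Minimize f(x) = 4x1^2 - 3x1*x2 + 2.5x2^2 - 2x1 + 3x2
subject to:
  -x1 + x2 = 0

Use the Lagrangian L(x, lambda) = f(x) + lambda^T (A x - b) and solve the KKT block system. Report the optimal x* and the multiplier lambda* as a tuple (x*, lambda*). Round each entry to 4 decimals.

Form the Lagrangian:
  L(x, lambda) = (1/2) x^T Q x + c^T x + lambda^T (A x - b)
Stationarity (grad_x L = 0): Q x + c + A^T lambda = 0.
Primal feasibility: A x = b.

This gives the KKT block system:
  [ Q   A^T ] [ x     ]   [-c ]
  [ A    0  ] [ lambda ] = [ b ]

Solving the linear system:
  x*      = (-0.1429, -0.1429)
  lambda* = (-2.7143)
  f(x*)   = -0.0714

x* = (-0.1429, -0.1429), lambda* = (-2.7143)


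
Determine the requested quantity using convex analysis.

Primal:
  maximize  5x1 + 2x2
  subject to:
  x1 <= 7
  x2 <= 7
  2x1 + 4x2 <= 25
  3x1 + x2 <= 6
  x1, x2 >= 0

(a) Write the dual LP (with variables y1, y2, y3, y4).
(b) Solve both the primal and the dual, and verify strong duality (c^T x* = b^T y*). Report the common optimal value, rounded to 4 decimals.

The standard primal-dual pair for 'max c^T x s.t. A x <= b, x >= 0' is:
  Dual:  min b^T y  s.t.  A^T y >= c,  y >= 0.

So the dual LP is:
  minimize  7y1 + 7y2 + 25y3 + 6y4
  subject to:
    y1 + 2y3 + 3y4 >= 5
    y2 + 4y3 + y4 >= 2
    y1, y2, y3, y4 >= 0

Solving the primal: x* = (0, 6).
  primal value c^T x* = 12.
Solving the dual: y* = (0, 0, 0, 2).
  dual value b^T y* = 12.
Strong duality: c^T x* = b^T y*. Confirmed.

12


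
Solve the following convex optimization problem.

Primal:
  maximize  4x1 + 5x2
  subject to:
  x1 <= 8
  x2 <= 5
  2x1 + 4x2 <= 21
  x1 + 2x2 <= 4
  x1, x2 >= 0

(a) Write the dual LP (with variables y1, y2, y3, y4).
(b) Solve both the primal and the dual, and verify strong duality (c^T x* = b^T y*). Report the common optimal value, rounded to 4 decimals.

The standard primal-dual pair for 'max c^T x s.t. A x <= b, x >= 0' is:
  Dual:  min b^T y  s.t.  A^T y >= c,  y >= 0.

So the dual LP is:
  minimize  8y1 + 5y2 + 21y3 + 4y4
  subject to:
    y1 + 2y3 + y4 >= 4
    y2 + 4y3 + 2y4 >= 5
    y1, y2, y3, y4 >= 0

Solving the primal: x* = (4, 0).
  primal value c^T x* = 16.
Solving the dual: y* = (0, 0, 0, 4).
  dual value b^T y* = 16.
Strong duality: c^T x* = b^T y*. Confirmed.

16


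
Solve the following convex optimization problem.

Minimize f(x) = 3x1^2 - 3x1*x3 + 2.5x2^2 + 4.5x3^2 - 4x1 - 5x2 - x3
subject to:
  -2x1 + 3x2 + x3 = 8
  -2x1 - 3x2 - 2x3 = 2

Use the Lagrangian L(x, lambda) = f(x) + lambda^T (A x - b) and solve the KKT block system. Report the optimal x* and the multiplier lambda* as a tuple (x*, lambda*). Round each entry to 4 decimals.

Form the Lagrangian:
  L(x, lambda) = (1/2) x^T Q x + c^T x + lambda^T (A x - b)
Stationarity (grad_x L = 0): Q x + c + A^T lambda = 0.
Primal feasibility: A x = b.

This gives the KKT block system:
  [ Q   A^T ] [ x     ]   [-c ]
  [ A    0  ] [ lambda ] = [ b ]

Solving the linear system:
  x*      = (-2.268, 1.4639, -0.9278)
  lambda* = (-4.0928, -3.3196)
  f(x*)   = 21.0309

x* = (-2.268, 1.4639, -0.9278), lambda* = (-4.0928, -3.3196)


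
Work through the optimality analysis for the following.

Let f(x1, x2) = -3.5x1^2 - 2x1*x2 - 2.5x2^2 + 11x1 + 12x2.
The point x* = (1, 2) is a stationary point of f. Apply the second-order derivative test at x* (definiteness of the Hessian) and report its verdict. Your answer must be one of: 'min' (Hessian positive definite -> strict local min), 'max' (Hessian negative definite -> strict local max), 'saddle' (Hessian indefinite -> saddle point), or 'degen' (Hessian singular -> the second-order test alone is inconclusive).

Compute the Hessian H = grad^2 f:
  H = [[-7, -2], [-2, -5]]
Verify stationarity: grad f(x*) = H x* + g = (0, 0).
Eigenvalues of H: -8.2361, -3.7639.
Both eigenvalues < 0, so H is negative definite -> x* is a strict local max.

max


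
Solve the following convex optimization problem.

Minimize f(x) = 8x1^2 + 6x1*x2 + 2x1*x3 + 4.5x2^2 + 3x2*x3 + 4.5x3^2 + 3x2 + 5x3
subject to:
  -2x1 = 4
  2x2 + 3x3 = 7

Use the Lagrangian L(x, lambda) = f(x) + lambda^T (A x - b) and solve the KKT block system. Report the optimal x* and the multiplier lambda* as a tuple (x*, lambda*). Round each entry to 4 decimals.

Form the Lagrangian:
  L(x, lambda) = (1/2) x^T Q x + c^T x + lambda^T (A x - b)
Stationarity (grad_x L = 0): Q x + c + A^T lambda = 0.
Primal feasibility: A x = b.

This gives the KKT block system:
  [ Q   A^T ] [ x     ]   [-c ]
  [ A    0  ] [ lambda ] = [ b ]

Solving the linear system:
  x*      = (-2, 1.8519, 1.0988)
  lambda* = (-9.3457, -5.4815)
  f(x*)   = 43.4012

x* = (-2, 1.8519, 1.0988), lambda* = (-9.3457, -5.4815)


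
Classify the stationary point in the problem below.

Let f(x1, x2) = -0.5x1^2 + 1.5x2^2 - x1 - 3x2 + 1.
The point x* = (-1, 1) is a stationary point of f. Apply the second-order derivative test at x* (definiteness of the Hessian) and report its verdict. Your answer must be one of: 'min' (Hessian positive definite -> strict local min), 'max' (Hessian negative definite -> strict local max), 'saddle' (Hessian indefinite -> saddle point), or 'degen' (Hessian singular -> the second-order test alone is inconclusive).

Compute the Hessian H = grad^2 f:
  H = [[-1, 0], [0, 3]]
Verify stationarity: grad f(x*) = H x* + g = (0, 0).
Eigenvalues of H: -1, 3.
Eigenvalues have mixed signs, so H is indefinite -> x* is a saddle point.

saddle


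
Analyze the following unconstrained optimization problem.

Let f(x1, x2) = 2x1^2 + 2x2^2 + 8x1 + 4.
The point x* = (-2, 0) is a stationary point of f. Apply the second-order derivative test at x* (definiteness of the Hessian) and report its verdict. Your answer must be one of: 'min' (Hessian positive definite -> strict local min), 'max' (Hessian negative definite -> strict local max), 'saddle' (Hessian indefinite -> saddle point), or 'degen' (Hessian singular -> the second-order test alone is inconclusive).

Compute the Hessian H = grad^2 f:
  H = [[4, 0], [0, 4]]
Verify stationarity: grad f(x*) = H x* + g = (0, 0).
Eigenvalues of H: 4, 4.
Both eigenvalues > 0, so H is positive definite -> x* is a strict local min.

min


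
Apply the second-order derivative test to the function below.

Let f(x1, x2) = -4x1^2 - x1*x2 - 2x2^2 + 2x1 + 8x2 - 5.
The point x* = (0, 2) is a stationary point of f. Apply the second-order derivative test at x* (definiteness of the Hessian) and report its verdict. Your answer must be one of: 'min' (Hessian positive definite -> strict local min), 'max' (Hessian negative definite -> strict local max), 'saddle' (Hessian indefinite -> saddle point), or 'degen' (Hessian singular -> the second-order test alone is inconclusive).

Compute the Hessian H = grad^2 f:
  H = [[-8, -1], [-1, -4]]
Verify stationarity: grad f(x*) = H x* + g = (0, 0).
Eigenvalues of H: -8.2361, -3.7639.
Both eigenvalues < 0, so H is negative definite -> x* is a strict local max.

max


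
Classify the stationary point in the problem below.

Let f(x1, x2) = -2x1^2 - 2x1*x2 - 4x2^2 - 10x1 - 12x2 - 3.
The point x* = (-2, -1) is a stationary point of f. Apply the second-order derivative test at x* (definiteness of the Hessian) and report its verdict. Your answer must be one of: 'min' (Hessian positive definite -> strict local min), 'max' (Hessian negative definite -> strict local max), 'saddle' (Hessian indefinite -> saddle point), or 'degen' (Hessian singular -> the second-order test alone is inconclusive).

Compute the Hessian H = grad^2 f:
  H = [[-4, -2], [-2, -8]]
Verify stationarity: grad f(x*) = H x* + g = (0, 0).
Eigenvalues of H: -8.8284, -3.1716.
Both eigenvalues < 0, so H is negative definite -> x* is a strict local max.

max


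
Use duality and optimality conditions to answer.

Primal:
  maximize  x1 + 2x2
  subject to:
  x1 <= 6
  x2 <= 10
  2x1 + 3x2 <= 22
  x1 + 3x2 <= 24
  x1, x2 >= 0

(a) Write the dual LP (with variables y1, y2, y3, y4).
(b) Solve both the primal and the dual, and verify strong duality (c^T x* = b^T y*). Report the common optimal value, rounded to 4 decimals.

The standard primal-dual pair for 'max c^T x s.t. A x <= b, x >= 0' is:
  Dual:  min b^T y  s.t.  A^T y >= c,  y >= 0.

So the dual LP is:
  minimize  6y1 + 10y2 + 22y3 + 24y4
  subject to:
    y1 + 2y3 + y4 >= 1
    y2 + 3y3 + 3y4 >= 2
    y1, y2, y3, y4 >= 0

Solving the primal: x* = (0, 7.3333).
  primal value c^T x* = 14.6667.
Solving the dual: y* = (0, 0, 0.6667, 0).
  dual value b^T y* = 14.6667.
Strong duality: c^T x* = b^T y*. Confirmed.

14.6667


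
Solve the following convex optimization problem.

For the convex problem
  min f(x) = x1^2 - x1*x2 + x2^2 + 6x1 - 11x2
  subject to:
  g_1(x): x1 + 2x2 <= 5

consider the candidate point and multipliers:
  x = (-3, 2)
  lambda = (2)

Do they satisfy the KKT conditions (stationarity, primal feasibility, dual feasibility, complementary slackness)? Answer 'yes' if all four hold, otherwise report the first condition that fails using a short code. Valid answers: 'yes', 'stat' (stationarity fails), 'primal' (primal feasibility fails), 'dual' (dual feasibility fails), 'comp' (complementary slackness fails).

Gradient of f: grad f(x) = Q x + c = (-2, -4)
Constraint values g_i(x) = a_i^T x - b_i:
  g_1((-3, 2)) = -4
Stationarity residual: grad f(x) + sum_i lambda_i a_i = (0, 0)
  -> stationarity OK
Primal feasibility (all g_i <= 0): OK
Dual feasibility (all lambda_i >= 0): OK
Complementary slackness (lambda_i * g_i(x) = 0 for all i): FAILS

Verdict: the first failing condition is complementary_slackness -> comp.

comp


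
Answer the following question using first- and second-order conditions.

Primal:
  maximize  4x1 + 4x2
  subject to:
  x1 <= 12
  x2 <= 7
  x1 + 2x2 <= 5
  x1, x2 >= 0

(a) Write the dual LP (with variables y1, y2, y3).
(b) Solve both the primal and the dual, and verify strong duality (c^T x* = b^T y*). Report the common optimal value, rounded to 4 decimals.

The standard primal-dual pair for 'max c^T x s.t. A x <= b, x >= 0' is:
  Dual:  min b^T y  s.t.  A^T y >= c,  y >= 0.

So the dual LP is:
  minimize  12y1 + 7y2 + 5y3
  subject to:
    y1 + y3 >= 4
    y2 + 2y3 >= 4
    y1, y2, y3 >= 0

Solving the primal: x* = (5, 0).
  primal value c^T x* = 20.
Solving the dual: y* = (0, 0, 4).
  dual value b^T y* = 20.
Strong duality: c^T x* = b^T y*. Confirmed.

20


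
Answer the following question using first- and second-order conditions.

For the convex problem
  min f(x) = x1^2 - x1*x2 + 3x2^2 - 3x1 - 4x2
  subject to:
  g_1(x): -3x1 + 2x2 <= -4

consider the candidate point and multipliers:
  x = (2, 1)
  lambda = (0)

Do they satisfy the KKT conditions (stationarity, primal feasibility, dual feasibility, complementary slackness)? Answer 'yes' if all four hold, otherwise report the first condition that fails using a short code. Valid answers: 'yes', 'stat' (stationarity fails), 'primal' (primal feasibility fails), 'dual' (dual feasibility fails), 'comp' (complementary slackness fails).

Gradient of f: grad f(x) = Q x + c = (0, 0)
Constraint values g_i(x) = a_i^T x - b_i:
  g_1((2, 1)) = 0
Stationarity residual: grad f(x) + sum_i lambda_i a_i = (0, 0)
  -> stationarity OK
Primal feasibility (all g_i <= 0): OK
Dual feasibility (all lambda_i >= 0): OK
Complementary slackness (lambda_i * g_i(x) = 0 for all i): OK

Verdict: yes, KKT holds.

yes


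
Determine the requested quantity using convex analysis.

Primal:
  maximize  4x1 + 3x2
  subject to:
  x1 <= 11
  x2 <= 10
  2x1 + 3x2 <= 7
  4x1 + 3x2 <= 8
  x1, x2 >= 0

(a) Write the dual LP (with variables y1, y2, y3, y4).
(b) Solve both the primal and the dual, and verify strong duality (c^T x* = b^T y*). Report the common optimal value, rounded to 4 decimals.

The standard primal-dual pair for 'max c^T x s.t. A x <= b, x >= 0' is:
  Dual:  min b^T y  s.t.  A^T y >= c,  y >= 0.

So the dual LP is:
  minimize  11y1 + 10y2 + 7y3 + 8y4
  subject to:
    y1 + 2y3 + 4y4 >= 4
    y2 + 3y3 + 3y4 >= 3
    y1, y2, y3, y4 >= 0

Solving the primal: x* = (2, 0).
  primal value c^T x* = 8.
Solving the dual: y* = (0, 0, 0, 1).
  dual value b^T y* = 8.
Strong duality: c^T x* = b^T y*. Confirmed.

8


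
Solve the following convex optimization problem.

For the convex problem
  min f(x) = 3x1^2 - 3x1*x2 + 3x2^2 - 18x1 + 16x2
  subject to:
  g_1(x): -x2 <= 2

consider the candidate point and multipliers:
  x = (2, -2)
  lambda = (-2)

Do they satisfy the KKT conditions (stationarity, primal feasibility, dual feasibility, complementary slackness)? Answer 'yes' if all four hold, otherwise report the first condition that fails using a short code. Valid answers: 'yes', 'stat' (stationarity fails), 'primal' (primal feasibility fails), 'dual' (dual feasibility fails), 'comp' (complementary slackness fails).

Gradient of f: grad f(x) = Q x + c = (0, -2)
Constraint values g_i(x) = a_i^T x - b_i:
  g_1((2, -2)) = 0
Stationarity residual: grad f(x) + sum_i lambda_i a_i = (0, 0)
  -> stationarity OK
Primal feasibility (all g_i <= 0): OK
Dual feasibility (all lambda_i >= 0): FAILS
Complementary slackness (lambda_i * g_i(x) = 0 for all i): OK

Verdict: the first failing condition is dual_feasibility -> dual.

dual


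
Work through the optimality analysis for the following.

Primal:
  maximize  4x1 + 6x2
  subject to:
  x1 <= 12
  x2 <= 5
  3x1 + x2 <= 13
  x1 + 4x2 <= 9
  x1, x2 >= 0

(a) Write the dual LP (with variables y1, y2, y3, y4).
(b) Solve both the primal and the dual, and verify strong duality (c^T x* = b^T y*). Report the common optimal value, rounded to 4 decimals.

The standard primal-dual pair for 'max c^T x s.t. A x <= b, x >= 0' is:
  Dual:  min b^T y  s.t.  A^T y >= c,  y >= 0.

So the dual LP is:
  minimize  12y1 + 5y2 + 13y3 + 9y4
  subject to:
    y1 + 3y3 + y4 >= 4
    y2 + y3 + 4y4 >= 6
    y1, y2, y3, y4 >= 0

Solving the primal: x* = (3.9091, 1.2727).
  primal value c^T x* = 23.2727.
Solving the dual: y* = (0, 0, 0.9091, 1.2727).
  dual value b^T y* = 23.2727.
Strong duality: c^T x* = b^T y*. Confirmed.

23.2727


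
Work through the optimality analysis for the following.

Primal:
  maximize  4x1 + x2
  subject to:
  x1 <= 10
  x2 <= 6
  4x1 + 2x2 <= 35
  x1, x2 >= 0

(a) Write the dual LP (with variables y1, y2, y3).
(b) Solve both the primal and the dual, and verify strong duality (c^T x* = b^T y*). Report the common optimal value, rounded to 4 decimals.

The standard primal-dual pair for 'max c^T x s.t. A x <= b, x >= 0' is:
  Dual:  min b^T y  s.t.  A^T y >= c,  y >= 0.

So the dual LP is:
  minimize  10y1 + 6y2 + 35y3
  subject to:
    y1 + 4y3 >= 4
    y2 + 2y3 >= 1
    y1, y2, y3 >= 0

Solving the primal: x* = (8.75, 0).
  primal value c^T x* = 35.
Solving the dual: y* = (0, 0, 1).
  dual value b^T y* = 35.
Strong duality: c^T x* = b^T y*. Confirmed.

35


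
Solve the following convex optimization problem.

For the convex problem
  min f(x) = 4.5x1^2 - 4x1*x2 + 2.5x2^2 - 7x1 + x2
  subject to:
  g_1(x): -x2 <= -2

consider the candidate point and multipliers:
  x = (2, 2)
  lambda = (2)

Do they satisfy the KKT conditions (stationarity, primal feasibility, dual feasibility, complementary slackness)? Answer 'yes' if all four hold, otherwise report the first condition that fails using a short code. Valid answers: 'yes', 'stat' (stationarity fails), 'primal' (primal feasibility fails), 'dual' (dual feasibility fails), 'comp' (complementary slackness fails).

Gradient of f: grad f(x) = Q x + c = (3, 3)
Constraint values g_i(x) = a_i^T x - b_i:
  g_1((2, 2)) = 0
Stationarity residual: grad f(x) + sum_i lambda_i a_i = (3, 1)
  -> stationarity FAILS
Primal feasibility (all g_i <= 0): OK
Dual feasibility (all lambda_i >= 0): OK
Complementary slackness (lambda_i * g_i(x) = 0 for all i): OK

Verdict: the first failing condition is stationarity -> stat.

stat


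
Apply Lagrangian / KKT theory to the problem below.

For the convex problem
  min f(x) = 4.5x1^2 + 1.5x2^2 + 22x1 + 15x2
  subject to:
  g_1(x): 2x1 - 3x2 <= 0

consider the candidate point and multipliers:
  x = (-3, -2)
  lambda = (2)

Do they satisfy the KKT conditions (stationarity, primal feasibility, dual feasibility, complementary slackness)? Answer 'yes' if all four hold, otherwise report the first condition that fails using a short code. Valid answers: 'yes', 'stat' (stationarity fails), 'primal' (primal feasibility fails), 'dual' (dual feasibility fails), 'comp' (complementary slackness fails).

Gradient of f: grad f(x) = Q x + c = (-5, 9)
Constraint values g_i(x) = a_i^T x - b_i:
  g_1((-3, -2)) = 0
Stationarity residual: grad f(x) + sum_i lambda_i a_i = (-1, 3)
  -> stationarity FAILS
Primal feasibility (all g_i <= 0): OK
Dual feasibility (all lambda_i >= 0): OK
Complementary slackness (lambda_i * g_i(x) = 0 for all i): OK

Verdict: the first failing condition is stationarity -> stat.

stat


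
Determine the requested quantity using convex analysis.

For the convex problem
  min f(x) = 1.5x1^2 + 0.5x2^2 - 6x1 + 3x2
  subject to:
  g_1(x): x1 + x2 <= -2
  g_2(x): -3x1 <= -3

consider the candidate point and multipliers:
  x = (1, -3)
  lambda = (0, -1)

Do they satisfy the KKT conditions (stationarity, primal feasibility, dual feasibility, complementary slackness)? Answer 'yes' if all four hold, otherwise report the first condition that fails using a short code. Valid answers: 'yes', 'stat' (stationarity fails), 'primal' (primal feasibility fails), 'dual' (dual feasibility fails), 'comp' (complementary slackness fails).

Gradient of f: grad f(x) = Q x + c = (-3, 0)
Constraint values g_i(x) = a_i^T x - b_i:
  g_1((1, -3)) = 0
  g_2((1, -3)) = 0
Stationarity residual: grad f(x) + sum_i lambda_i a_i = (0, 0)
  -> stationarity OK
Primal feasibility (all g_i <= 0): OK
Dual feasibility (all lambda_i >= 0): FAILS
Complementary slackness (lambda_i * g_i(x) = 0 for all i): OK

Verdict: the first failing condition is dual_feasibility -> dual.

dual


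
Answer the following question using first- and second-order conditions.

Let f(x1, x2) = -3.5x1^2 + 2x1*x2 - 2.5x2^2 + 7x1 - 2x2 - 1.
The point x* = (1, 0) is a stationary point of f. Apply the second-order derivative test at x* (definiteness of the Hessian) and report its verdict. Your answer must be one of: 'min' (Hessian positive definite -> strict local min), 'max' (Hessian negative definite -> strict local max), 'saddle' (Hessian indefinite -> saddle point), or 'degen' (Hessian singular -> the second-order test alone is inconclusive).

Compute the Hessian H = grad^2 f:
  H = [[-7, 2], [2, -5]]
Verify stationarity: grad f(x*) = H x* + g = (0, 0).
Eigenvalues of H: -8.2361, -3.7639.
Both eigenvalues < 0, so H is negative definite -> x* is a strict local max.

max


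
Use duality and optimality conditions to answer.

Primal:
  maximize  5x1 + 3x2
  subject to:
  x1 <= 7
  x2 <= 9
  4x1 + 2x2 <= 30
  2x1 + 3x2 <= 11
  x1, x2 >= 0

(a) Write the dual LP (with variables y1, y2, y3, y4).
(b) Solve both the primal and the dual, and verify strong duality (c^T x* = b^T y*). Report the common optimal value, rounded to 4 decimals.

The standard primal-dual pair for 'max c^T x s.t. A x <= b, x >= 0' is:
  Dual:  min b^T y  s.t.  A^T y >= c,  y >= 0.

So the dual LP is:
  minimize  7y1 + 9y2 + 30y3 + 11y4
  subject to:
    y1 + 4y3 + 2y4 >= 5
    y2 + 2y3 + 3y4 >= 3
    y1, y2, y3, y4 >= 0

Solving the primal: x* = (5.5, 0).
  primal value c^T x* = 27.5.
Solving the dual: y* = (0, 0, 0, 2.5).
  dual value b^T y* = 27.5.
Strong duality: c^T x* = b^T y*. Confirmed.

27.5


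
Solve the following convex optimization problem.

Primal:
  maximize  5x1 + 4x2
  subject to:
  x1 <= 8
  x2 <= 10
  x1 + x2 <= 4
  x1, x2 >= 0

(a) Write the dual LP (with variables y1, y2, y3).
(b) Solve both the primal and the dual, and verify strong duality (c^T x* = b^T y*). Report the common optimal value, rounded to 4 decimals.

The standard primal-dual pair for 'max c^T x s.t. A x <= b, x >= 0' is:
  Dual:  min b^T y  s.t.  A^T y >= c,  y >= 0.

So the dual LP is:
  minimize  8y1 + 10y2 + 4y3
  subject to:
    y1 + y3 >= 5
    y2 + y3 >= 4
    y1, y2, y3 >= 0

Solving the primal: x* = (4, 0).
  primal value c^T x* = 20.
Solving the dual: y* = (0, 0, 5).
  dual value b^T y* = 20.
Strong duality: c^T x* = b^T y*. Confirmed.

20


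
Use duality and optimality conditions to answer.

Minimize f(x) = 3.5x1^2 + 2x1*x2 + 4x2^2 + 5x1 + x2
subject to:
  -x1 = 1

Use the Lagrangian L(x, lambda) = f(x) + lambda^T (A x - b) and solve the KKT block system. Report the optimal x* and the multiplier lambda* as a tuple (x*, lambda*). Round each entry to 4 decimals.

Form the Lagrangian:
  L(x, lambda) = (1/2) x^T Q x + c^T x + lambda^T (A x - b)
Stationarity (grad_x L = 0): Q x + c + A^T lambda = 0.
Primal feasibility: A x = b.

This gives the KKT block system:
  [ Q   A^T ] [ x     ]   [-c ]
  [ A    0  ] [ lambda ] = [ b ]

Solving the linear system:
  x*      = (-1, 0.125)
  lambda* = (-1.75)
  f(x*)   = -1.5625

x* = (-1, 0.125), lambda* = (-1.75)


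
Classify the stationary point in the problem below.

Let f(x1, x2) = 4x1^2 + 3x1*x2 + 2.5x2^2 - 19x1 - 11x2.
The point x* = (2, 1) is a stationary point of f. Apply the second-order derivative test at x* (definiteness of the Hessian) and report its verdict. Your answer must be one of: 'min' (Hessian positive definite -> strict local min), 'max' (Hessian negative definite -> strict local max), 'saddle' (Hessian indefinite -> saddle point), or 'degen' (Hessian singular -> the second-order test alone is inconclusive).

Compute the Hessian H = grad^2 f:
  H = [[8, 3], [3, 5]]
Verify stationarity: grad f(x*) = H x* + g = (0, 0).
Eigenvalues of H: 3.1459, 9.8541.
Both eigenvalues > 0, so H is positive definite -> x* is a strict local min.

min


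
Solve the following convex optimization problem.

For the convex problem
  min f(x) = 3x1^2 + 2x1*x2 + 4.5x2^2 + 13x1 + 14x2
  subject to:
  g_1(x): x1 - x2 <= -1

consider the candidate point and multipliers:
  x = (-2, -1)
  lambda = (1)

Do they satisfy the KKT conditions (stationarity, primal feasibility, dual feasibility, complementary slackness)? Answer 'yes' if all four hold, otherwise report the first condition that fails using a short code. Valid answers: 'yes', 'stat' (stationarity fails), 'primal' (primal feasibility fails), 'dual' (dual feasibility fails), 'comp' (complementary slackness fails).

Gradient of f: grad f(x) = Q x + c = (-1, 1)
Constraint values g_i(x) = a_i^T x - b_i:
  g_1((-2, -1)) = 0
Stationarity residual: grad f(x) + sum_i lambda_i a_i = (0, 0)
  -> stationarity OK
Primal feasibility (all g_i <= 0): OK
Dual feasibility (all lambda_i >= 0): OK
Complementary slackness (lambda_i * g_i(x) = 0 for all i): OK

Verdict: yes, KKT holds.

yes


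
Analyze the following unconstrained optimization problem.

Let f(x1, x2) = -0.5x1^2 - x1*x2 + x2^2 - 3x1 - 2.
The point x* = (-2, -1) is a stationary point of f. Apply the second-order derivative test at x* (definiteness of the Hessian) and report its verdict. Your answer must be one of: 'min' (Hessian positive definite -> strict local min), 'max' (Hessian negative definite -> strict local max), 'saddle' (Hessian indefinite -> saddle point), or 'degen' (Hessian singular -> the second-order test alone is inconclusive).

Compute the Hessian H = grad^2 f:
  H = [[-1, -1], [-1, 2]]
Verify stationarity: grad f(x*) = H x* + g = (0, 0).
Eigenvalues of H: -1.3028, 2.3028.
Eigenvalues have mixed signs, so H is indefinite -> x* is a saddle point.

saddle
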